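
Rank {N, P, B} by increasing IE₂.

P < B < N

IE_2 is the cost of taking one more electron from the +1 cation: N⁺ still has 4 valence electrons; P⁺ still has 4 valence electrons; B⁺ still has 2 valence electrons.
All are still removing valence electrons, so compare the +1 ions as you would atoms: IE_2 generally rises across a period (higher Z_eff) and falls down a group (larger shell), subject to the usual subshell exceptions.
Valence configurations: N⁺ [He]2s²2p², P⁺ [Ne]3s²3p², B⁺ [He]2s².
Tabulated IE_2 (kJ/mol): N 2856, P 1907, B 2427.
Hence IE_2: P < B < N.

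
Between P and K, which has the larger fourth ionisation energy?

K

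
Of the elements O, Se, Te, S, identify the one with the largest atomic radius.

Te

O is in period 2, group 16; S is in period 3, group 16; Se is in period 4, group 16; Te is in period 5, group 16.
Moving right in a period, electrons are added to the same shell under a stronger nuclear pull, so atoms get smaller; moving down, a new shell is opened and atoms get larger.
All are in group 16, so atomic radius increases down the group.
The largest atomic radius among these belongs to Te.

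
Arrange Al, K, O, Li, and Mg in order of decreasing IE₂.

After 1 electron has been removed, what remains? Al⁺ still has 2 valence electrons; K⁺ is the bare [Ar] core; O⁺ still has 5 valence electrons; Li⁺ is the bare [He] core; Mg⁺ still has 1 valence electron.
Usually core removal costs more than valence removal, but here the competition is close: a tightly held n=2 valence electron can cost more to remove than an n=3 core electron, so the actual values have to decide it.
Valence configurations: Al⁺ [Ne]3s², O⁺ [He]2s²2p³, Mg⁺ [Ne]3s¹.
Tabulated IE_2 (kJ/mol): Al 1817, K 3052, O 3388, Li 7298, Mg 1451.
So the second ionization energies run Mg < Al < K < O < Li.

Li > O > K > Al > Mg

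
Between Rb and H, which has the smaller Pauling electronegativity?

EN rises left→right (higher Z_eff, smaller atoms) and falls top→bottom (larger, more shielded atoms).
All are in group 1, so electronegativity increases up the group.
So Rb has the smaller Pauling electronegativity (Rb < H).

Rb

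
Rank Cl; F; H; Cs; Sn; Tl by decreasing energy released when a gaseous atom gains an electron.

Cl > F > Sn > H > Cs > Tl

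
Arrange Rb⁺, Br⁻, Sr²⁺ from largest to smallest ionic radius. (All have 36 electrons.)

Br⁻, Rb⁺, Sr²⁺

All of these have 36 electrons, so size is governed by nuclear charge alone: the more protons, the stronger the pull on the same electron cloud, and the smaller the ion.
Nuclear charges: Sr²⁺ (Z=38), Rb⁺ (Z=37), Br⁻ (Z=35).
Largest to smallest: Br⁻ > Rb⁺ > Sr²⁺.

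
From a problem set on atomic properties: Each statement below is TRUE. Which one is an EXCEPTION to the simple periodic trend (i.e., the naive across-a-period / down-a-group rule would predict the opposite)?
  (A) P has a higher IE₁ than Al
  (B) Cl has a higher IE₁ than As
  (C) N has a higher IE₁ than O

(C)

The general trend: IE₁ increases across a period and decreases down a group.
(A) P (period 3, group 15) vs Al (period 3, group 13): the stated order agrees with the simple trend.
(B) Cl (period 3, group 17) vs As (period 4, group 15): the stated order agrees with the simple trend.
(C) N (period 2, group 15) vs O (period 2, group 16): the stated order contradicts the simple trend.
The exception is (C): pairing an electron in O's 2p⁴ costs repulsion energy, so O ionizes more easily than half-filled N (2p³).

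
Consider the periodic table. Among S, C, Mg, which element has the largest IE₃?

Mg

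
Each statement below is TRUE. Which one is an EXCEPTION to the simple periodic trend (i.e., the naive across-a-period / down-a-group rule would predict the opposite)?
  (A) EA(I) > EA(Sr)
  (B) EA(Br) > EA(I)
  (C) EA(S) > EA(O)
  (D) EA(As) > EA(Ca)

(C)

The general trend: electron affinity increases across a period and decreases down a group.
(A) I (period 5, group 17) vs Sr (period 5, group 2): the stated order agrees with the simple trend.
(B) Br (period 4, group 17) vs I (period 5, group 17): the stated order agrees with the simple trend.
(C) S (period 3, group 16) vs O (period 2, group 16): the stated order contradicts the simple trend.
(D) As (period 4, group 15) vs Ca (period 4, group 2): the stated order agrees with the simple trend.
The exception is (C): the compact 2p subshell of O repels the added electron more than S's larger 3p does.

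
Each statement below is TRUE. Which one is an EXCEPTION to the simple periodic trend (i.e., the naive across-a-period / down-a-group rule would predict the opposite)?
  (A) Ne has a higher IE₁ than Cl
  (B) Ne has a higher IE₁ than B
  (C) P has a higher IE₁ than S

(C)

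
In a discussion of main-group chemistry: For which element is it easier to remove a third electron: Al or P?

Al

Consider each +2 ion: Al²⁺ still has 1 valence electron; P²⁺ still has 3 valence electrons.
All are still removing valence electrons, so compare the +2 ions as you would atoms: IE_3 generally rises across a period (higher Z_eff) and falls down a group (larger shell), subject to the usual subshell exceptions.
Valence configurations: Al²⁺ [Ne]3s¹, P²⁺ [Ne]3s²3p¹.
The numbers (kJ/mol): Al 2745, P 2914.
Overall IE_3 order: Al < P.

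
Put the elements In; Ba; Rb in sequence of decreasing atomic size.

Rb is in period 5, group 1; In is in period 5, group 13; Ba is in period 6, group 2.
Radius decreases left→right (rising Z_eff, same n) and increases top→bottom (higher n).
Here both period and group differ, so the two effects have to be weighed against each other.
Ba > In: both effects reinforce here, so Ba is clearly the larger of the two.
Rb > Ba: the two effects oppose for this pair; the across-period effect wins (210 vs 196 pm).
Tabulated atomic radius (pm): Rb 210, In 142, Ba 196.
So from largest to smallest: Rb > Ba > In.

Rb > Ba > In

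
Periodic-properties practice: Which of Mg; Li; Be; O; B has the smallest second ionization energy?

Consider each +1 ion: Mg⁺ still has 1 valence electron; Li⁺ is the bare [He] core; Be⁺ still has 1 valence electron; O⁺ still has 5 valence electrons; B⁺ still has 2 valence electrons.
Pulling an electron out of a noble-gas core costs far more than removing a remaining valence electron, so Li sits at the high end of IE_2.
Valence configurations: Mg⁺ [Ne]3s¹, Be⁺ [He]2s¹, O⁺ [He]2s²2p³, B⁺ [He]2s².
The numbers (kJ/mol): Mg 1451, Li 7298, Be 1757, O 3388, B 2427.
So the second ionization energies run Mg < Be < B < O < Li.

Mg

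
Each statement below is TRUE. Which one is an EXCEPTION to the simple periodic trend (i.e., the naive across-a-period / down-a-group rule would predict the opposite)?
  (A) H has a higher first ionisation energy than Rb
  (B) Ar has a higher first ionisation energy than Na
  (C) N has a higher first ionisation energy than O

The general trend: first ionisation energy increases across a period and decreases down a group.
(A) H (period 1, group 1) vs Rb (period 5, group 1): the stated order agrees with the simple trend.
(B) Ar (period 3, group 18) vs Na (period 3, group 1): the stated order agrees with the simple trend.
(C) N (period 2, group 15) vs O (period 2, group 16): the stated order contradicts the simple trend.
The exception is (C): pairing an electron in O's 2p⁴ costs repulsion energy, so O ionizes more easily than half-filled N (2p³).

(C)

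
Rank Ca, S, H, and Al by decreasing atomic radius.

Ca, Al, S, H

H is in period 1, group 1; Al is in period 3, group 13; S is in period 3, group 16; Ca is in period 4, group 2.
Radius decreases left→right (rising Z_eff, same n) and increases top→bottom (higher n).
These span different periods and groups, so the two trends combine.
S > H: the two effects oppose for this pair; the down-group effect wins (103 vs 32 pm).
Al > S: Al lies to the left of S in period 3, so the across-period effect alone puts Al larger.
Ca > Al: relative to Al, both the across-period and down-group shifts push Ca's atomic radius up.
Approximate values (pm): H 32, Al 126, S 103, Ca 171.
So from largest to smallest: Ca > Al > S > H.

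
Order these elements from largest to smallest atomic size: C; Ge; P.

Moving right in a period, electrons are added to the same shell under a stronger nuclear pull, so atoms get smaller; moving down, a new shell is opened and atoms get larger.
Neither a single period nor a single group — weigh both effects.
P > C: period and group pull opposite ways; the down-group shift dominates (111 vs 75 pm).
Ge > P: both effects reinforce here, so Ge is clearly the larger of the two.
Tabulated atomic radius (pm): C 75, P 111, Ge 121.
So from largest to smallest: Ge > P > C.

Ge, P, C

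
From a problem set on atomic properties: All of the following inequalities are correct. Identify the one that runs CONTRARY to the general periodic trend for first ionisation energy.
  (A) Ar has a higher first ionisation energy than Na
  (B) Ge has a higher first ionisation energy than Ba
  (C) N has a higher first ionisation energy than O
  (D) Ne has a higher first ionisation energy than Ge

(C)

The general trend: first ionisation energy increases across a period and decreases down a group.
(A) Ar (period 3, group 18) vs Na (period 3, group 1): the stated order agrees with the simple trend.
(B) Ge (period 4, group 14) vs Ba (period 6, group 2): the stated order agrees with the simple trend.
(C) N (period 2, group 15) vs O (period 2, group 16): the stated order contradicts the simple trend.
(D) Ne (period 2, group 18) vs Ge (period 4, group 14): the stated order agrees with the simple trend.
The exception is (C): pairing an electron in O's 2p⁴ costs repulsion energy, so O ionizes more easily than half-filled N (2p³).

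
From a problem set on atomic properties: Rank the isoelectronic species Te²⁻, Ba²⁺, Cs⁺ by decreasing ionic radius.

Te²⁻ > Cs⁺ > Ba²⁺

All of these have 54 electrons, so size is governed by nuclear charge alone: the more protons, the stronger the pull on the same electron cloud, and the smaller the ion.
Nuclear charges: Ba²⁺ (Z=56), Cs⁺ (Z=55), Te²⁻ (Z=52).
Largest to smallest: Te²⁻ > Cs⁺ > Ba²⁺.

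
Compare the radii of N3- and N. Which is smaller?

N

Forming N3- adds 3 electrons to N. More electron–electron repulsion in the same shell, with unchanged nuclear charge, lets the cloud expand.
An anion is larger than its parent atom: N3- > N.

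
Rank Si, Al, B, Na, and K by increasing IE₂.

After 1 electron has been removed, what remains? Si⁺ still has 3 valence electrons; Al⁺ still has 2 valence electrons; B⁺ still has 2 valence electrons; Na⁺ is the bare [Ne] core; K⁺ is the bare [Ar] core.
Core electrons are held far more tightly than valence electrons, so K and Na top the IE_2 order.
Valence configurations: Si⁺ [Ne]3s²3p¹, Al⁺ [Ne]3s², B⁺ [He]2s².
Si⁺ loses a lone 3p electron whereas Al⁺ must break into a filled 3s² pair, so IE_2(Al) > IE_2(Si) even though Si has the higher nuclear charge.
Approximate IE_2 values (kJ/mol): Si 1577, Al 1817, B 2427, Na 4562, K 3052.
So the second ionization energies run Si < Al < B < K < Na.

Si < Al < B < K < Na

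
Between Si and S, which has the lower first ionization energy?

Si

Si is in period 3, group 14; S is in period 3, group 16.
First ionization energy rises across a period (greater Z_eff holds electrons more tightly) and falls down a group (valence electrons are farther from the nucleus).
All lie in period 3, so first ionization energy increases left to right.
So Si has the lower first ionization energy (Si < S).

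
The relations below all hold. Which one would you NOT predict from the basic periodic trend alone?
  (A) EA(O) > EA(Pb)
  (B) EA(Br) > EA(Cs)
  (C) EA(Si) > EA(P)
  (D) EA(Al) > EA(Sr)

(C)

The general trend: electron affinity increases across a period and decreases down a group.
(A) O (period 2, group 16) vs Pb (period 6, group 14): the stated order agrees with the simple trend.
(B) Br (period 4, group 17) vs Cs (period 6, group 1): the stated order agrees with the simple trend.
(C) Si (period 3, group 14) vs P (period 3, group 15): the stated order contradicts the simple trend.
(D) Al (period 3, group 13) vs Sr (period 5, group 2): the stated order agrees with the simple trend.
The exception is (C): adding an electron to P's half-filled 3p³ is unfavourable, so Si (3p²) has the more exothermic EA.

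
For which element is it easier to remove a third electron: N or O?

N

After 2 electrons have been removed, what remains? N²⁺ still has 3 valence electrons; O²⁺ still has 4 valence electrons.
All are still removing valence electrons, so compare the +2 ions as you would atoms: IE_3 generally rises across a period (higher Z_eff) and falls down a group (larger shell), subject to the usual subshell exceptions.
Valence configurations: N²⁺ [He]2s²2p¹, O²⁺ [He]2s²2p².
The numbers (kJ/mol): N 4578, O 5300.
Hence IE_3: N < O.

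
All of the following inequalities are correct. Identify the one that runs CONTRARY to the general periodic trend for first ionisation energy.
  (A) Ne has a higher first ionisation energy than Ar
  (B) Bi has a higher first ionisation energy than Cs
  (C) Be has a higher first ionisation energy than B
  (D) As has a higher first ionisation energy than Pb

(C)

The general trend: first ionisation energy increases across a period and decreases down a group.
(A) Ne (period 2, group 18) vs Ar (period 3, group 18): the stated order agrees with the simple trend.
(B) Bi (period 6, group 15) vs Cs (period 6, group 1): the stated order agrees with the simple trend.
(C) Be (period 2, group 2) vs B (period 2, group 13): the stated order contradicts the simple trend.
(D) As (period 4, group 15) vs Pb (period 6, group 14): the stated order agrees with the simple trend.
The exception is (C): removing B's lone 2p electron is easier than breaking Be's filled 2s².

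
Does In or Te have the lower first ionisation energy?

In

In is in period 5, group 13; Te is in period 5, group 16.
IE₁ increases left→right with effective nuclear charge and decreases top→bottom as the valence shell moves farther out.
All lie in period 5, so first ionization energy increases left to right.
So In has the lower first ionisation energy (In < Te).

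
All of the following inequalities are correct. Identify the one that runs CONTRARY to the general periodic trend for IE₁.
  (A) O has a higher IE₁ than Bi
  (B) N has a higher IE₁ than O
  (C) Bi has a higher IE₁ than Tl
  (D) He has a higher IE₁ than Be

(B)

The general trend: IE₁ increases across a period and decreases down a group.
(A) O (period 2, group 16) vs Bi (period 6, group 15): the stated order agrees with the simple trend.
(B) N (period 2, group 15) vs O (period 2, group 16): the stated order contradicts the simple trend.
(C) Bi (period 6, group 15) vs Tl (period 6, group 13): the stated order agrees with the simple trend.
(D) He (period 1, group 18) vs Be (period 2, group 2): the stated order agrees with the simple trend.
The exception is (B): pairing an electron in O's 2p⁴ costs repulsion energy, so O ionizes more easily than half-filled N (2p³).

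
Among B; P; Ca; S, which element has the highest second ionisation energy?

B

IE_2 is the cost of taking one more electron from the +1 cation: B⁺ still has 2 valence electrons; P⁺ still has 4 valence electrons; Ca⁺ still has 1 valence electron; S⁺ still has 5 valence electrons.
All are still removing valence electrons, so compare the +1 ions as you would atoms: IE_2 generally rises across a period (higher Z_eff) and falls down a group (larger shell), subject to the usual subshell exceptions.
Valence configurations: B⁺ [He]2s², P⁺ [Ne]3s²3p², Ca⁺ [Ar]4s¹, S⁺ [Ne]3s²3p³.
Approximate IE_2 values (kJ/mol): B 2427, P 1907, Ca 1145, S 2252.
So the second ionization energies run Ca < P < S < B.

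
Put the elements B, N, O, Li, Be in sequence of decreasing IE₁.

N > O > Be > B > Li

Li is in period 2, group 1; Be is in period 2, group 2; B is in period 2, group 13; N is in period 2, group 15; O is in period 2, group 16.
First ionization energy rises across a period (greater Z_eff holds electrons more tightly) and falls down a group (valence electrons are farther from the nucleus).
All lie in period 2; the across-period trend (first ionization energy increases left to right) applies, with the exception below.
Note the exception: Be has a higher first ionization energy than B, contrary to the simple trend — removing B's lone 2p electron is easier than breaking Be's filled 2s².
Note the exception: N has a higher first ionization energy than O, contrary to the simple trend — pairing an electron in O's 2p⁴ costs repulsion energy, so O ionizes more easily than half-filled N (2p³).
For reference (kJ/mol): Li 520, Be 900, B 801, N 1402, O 1314.
So from highest to lowest: N > O > Be > B > Li.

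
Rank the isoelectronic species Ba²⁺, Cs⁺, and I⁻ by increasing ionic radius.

All of these have 54 electrons, so size is governed by nuclear charge alone: the more protons, the stronger the pull on the same electron cloud, and the smaller the ion.
Nuclear charges: Ba²⁺ (Z=56), Cs⁺ (Z=55), I⁻ (Z=53).
Smallest to largest: Ba²⁺ < Cs⁺ < I⁻.

Ba²⁺ < Cs⁺ < I⁻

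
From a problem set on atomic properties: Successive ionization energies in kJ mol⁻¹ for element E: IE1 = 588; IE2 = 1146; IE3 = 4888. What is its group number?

Group 2

Look for the largest jump between consecutive ionization energies: IE3/IE2 ≈ 4.3, far larger than any earlier ratio.
That jump marks the point where a core electron is being removed. So the atom has 2 valence electrons.
A main-group element with 2 valence electrons is in group 2.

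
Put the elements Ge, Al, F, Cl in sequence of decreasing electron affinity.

Cl > F > Ge > Al

Adding an electron releases more energy for atoms nearer the top right (short of the noble gases).
These span different periods and groups, so the two trends combine.
Ge > Al: period and group pull opposite ways; the across-period shift dominates (119 vs 42 kJ/mol).
F > Ge: both effects reinforce here, so F is clearly the higher of the two.
Cl > F: this pair runs against the simple trend — see the exception note.
Note the exception: Cl has a higher electron affinity than F, contrary to the simple trend — F's small 2p subshell makes the incoming electron feel strong e⁻–e⁻ repulsion, so Cl actually releases more energy on gaining an electron.
Tabulated electron affinity (kJ/mol): F 328, Al 42, Cl 349, Ge 119.
So from highest to lowest: Cl > F > Ge > Al.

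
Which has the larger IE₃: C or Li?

Li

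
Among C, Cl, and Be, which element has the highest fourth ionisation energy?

Be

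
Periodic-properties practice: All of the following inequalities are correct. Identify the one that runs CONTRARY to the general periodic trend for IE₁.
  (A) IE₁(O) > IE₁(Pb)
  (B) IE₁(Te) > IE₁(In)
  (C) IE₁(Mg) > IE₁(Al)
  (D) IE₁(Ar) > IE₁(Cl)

(C)

The general trend: IE₁ increases across a period and decreases down a group.
(A) O (period 2, group 16) vs Pb (period 6, group 14): the stated order agrees with the simple trend.
(B) Te (period 5, group 16) vs In (period 5, group 13): the stated order agrees with the simple trend.
(C) Mg (period 3, group 2) vs Al (period 3, group 13): the stated order contradicts the simple trend.
(D) Ar (period 3, group 18) vs Cl (period 3, group 17): the stated order agrees with the simple trend.
The exception is (C): Al's single 3p electron is easier to remove than one from Mg's filled 3s².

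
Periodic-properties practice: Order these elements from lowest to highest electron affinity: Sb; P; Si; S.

P < Sb < Si < S

Si is in period 3, group 14; P is in period 3, group 15; S is in period 3, group 16; Sb is in period 5, group 15.
Electron affinity generally becomes more exothermic across a period toward the halogens and less exothermic down a group.
Neither a single period nor a single group — weigh both effects.
Sb > P: this pair runs against the simple trend — see the exception note.
Si > Sb: period and group pull opposite ways; the down-group shift dominates (134 vs 103 kJ/mol).
S > Si: both are in period 3; the period trend gives S the larger value.
Note the exception: Sb has a higher electron affinity than P, contrary to the simple trend — both are half-filled np³, but the pairing/repulsion penalty for the added electron shrinks as the p orbitals become larger and more diffuse down the group, and for Sb that outweighs the weaker nuclear attraction.
Note the exception: Si has a higher electron affinity than P, contrary to the simple trend — adding an electron to P's half-filled 3p³ is unfavourable, so Si (3p²) has the more exothermic EA.
For reference (kJ/mol): Si 134, P 72, S 200, Sb 103.
So from lowest to highest: P < Sb < Si < S.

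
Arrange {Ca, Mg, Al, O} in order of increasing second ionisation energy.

Ca < Mg < Al < O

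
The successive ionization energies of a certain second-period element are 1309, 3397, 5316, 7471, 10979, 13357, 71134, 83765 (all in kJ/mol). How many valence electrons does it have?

6

Look for the largest jump between consecutive ionization energies: IE7/IE6 ≈ 5.3, far larger than any earlier ratio.
That jump marks the point where a core electron is being removed. So the atom has 6 valence electrons.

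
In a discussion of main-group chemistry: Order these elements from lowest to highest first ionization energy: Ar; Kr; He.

Kr < Ar < He

IE₁ increases left→right with effective nuclear charge and decreases top→bottom as the valence shell moves farther out.
All are in group 18, so first ionization energy increases up the group.
So from lowest to highest: Kr < Ar < He.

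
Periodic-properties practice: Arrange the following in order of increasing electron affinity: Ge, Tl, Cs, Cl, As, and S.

Tl < Cs < As < Ge < S < Cl

Electron affinity generally becomes more exothermic across a period toward the halogens and less exothermic down a group.
Here both period and group differ, so the two effects have to be weighed against each other.
Cs > Tl: this pair runs against the simple trend — see the exception note.
As > Cs: relative to Cs, both the across-period and down-group shifts push As's electron affinity up.
Ge > As: this pair runs against the simple trend — see the exception note.
S > Ge: relative to Ge, both the across-period and down-group shifts push S's electron affinity up.
Cl > S: both are in period 3; the period trend gives Cl the larger value.
Note the exception: Cs has a higher electron affinity than Tl, contrary to the simple trend — Tl's ns²np¹ configuration gives only a small electron affinity — the sparsely filled np subshell binds an added electron weakly.
Note the exception: Ge has a higher electron affinity than As, contrary to the simple trend — adding an electron to As's half-filled 4p³ is unfavourable, so Ge (4p²) has the more exothermic EA.
Approximate values (kJ/mol): S 200, Cl 349, Ge 119, As 78, Cs 46, Tl 19.
So from lowest to highest: Tl < Cs < As < Ge < S < Cl.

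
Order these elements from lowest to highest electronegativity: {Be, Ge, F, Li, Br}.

Li is in period 2, group 1; Be is in period 2, group 2; F is in period 2, group 17; Ge is in period 4, group 14; Br is in period 4, group 17.
EN rises left→right (higher Z_eff, smaller atoms) and falls top→bottom (larger, more shielded atoms).
Neither a single period nor a single group — weigh both effects.
Be > Li: both are in period 2; the period trend gives Be the larger value.
Ge > Be: period and group pull opposite ways; the across-period shift dominates (2.01 vs 1.57).
Br > Ge: Br lies to the right of Ge in period 4, so the across-period effect alone puts Br higher.
F > Br: they share group 17; the group trend gives F the larger value.
For reference (Pauling): Li 0.98, Be 1.57, F 3.98, Ge 2.01, Br 2.96.
So from lowest to highest: Li < Be < Ge < Br < F.

Li, Be, Ge, Br, F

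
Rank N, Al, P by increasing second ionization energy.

Al < P < N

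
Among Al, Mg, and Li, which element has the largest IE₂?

IE_2 is the cost of taking one more electron from the +1 cation: Al⁺ still has 2 valence electrons; Mg⁺ still has 1 valence electron; Li⁺ is the bare [He] core.
Core electrons are held far more tightly than valence electrons, so Li tops the IE_2 order.
Valence configurations: Al⁺ [Ne]3s², Mg⁺ [Ne]3s¹.
Tabulated IE_2 (kJ/mol): Al 1817, Mg 1451, Li 7298.
So the second ionization energies run Mg < Al < Li.

Li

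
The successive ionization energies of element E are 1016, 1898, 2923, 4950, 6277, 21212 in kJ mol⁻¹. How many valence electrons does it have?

Look for the largest jump between consecutive ionization energies: IE6/IE5 ≈ 3.4, far larger than any earlier ratio.
That jump marks the point where a core electron is being removed. So the atom has 5 valence electrons.

5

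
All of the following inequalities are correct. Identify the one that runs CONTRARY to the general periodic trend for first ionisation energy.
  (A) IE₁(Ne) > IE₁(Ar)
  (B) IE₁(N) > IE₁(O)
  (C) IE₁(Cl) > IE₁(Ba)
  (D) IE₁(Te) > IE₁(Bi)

The general trend: first ionisation energy increases across a period and decreases down a group.
(A) Ne (period 2, group 18) vs Ar (period 3, group 18): the stated order agrees with the simple trend.
(B) N (period 2, group 15) vs O (period 2, group 16): the stated order contradicts the simple trend.
(C) Cl (period 3, group 17) vs Ba (period 6, group 2): the stated order agrees with the simple trend.
(D) Te (period 5, group 16) vs Bi (period 6, group 15): the stated order agrees with the simple trend.
The exception is (B): pairing an electron in O's 2p⁴ costs repulsion energy, so O ionizes more easily than half-filled N (2p³).

(B)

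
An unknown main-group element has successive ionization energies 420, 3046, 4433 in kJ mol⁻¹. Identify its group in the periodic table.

Look for the largest jump between consecutive ionization energies: IE2/IE1 ≈ 7.3, far larger than any earlier ratio.
That jump marks the point where a core electron is being removed. So the atom has 1 valence electron.
A main-group element with 1 valence electron is in group 1.

Group 1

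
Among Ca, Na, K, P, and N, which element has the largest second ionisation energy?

Na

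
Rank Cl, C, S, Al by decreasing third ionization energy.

C > Cl > S > Al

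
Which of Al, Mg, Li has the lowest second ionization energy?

Mg

After 1 electron has been removed, what remains? Al⁺ still has 2 valence electrons; Mg⁺ still has 1 valence electron; Li⁺ is the bare [He] core.
Breaking into a closed-shell core is much more expensive than removing a leftover valence electron — Li has the largest IE_2 here.
Valence configurations: Al⁺ [Ne]3s², Mg⁺ [Ne]3s¹.
The numbers (kJ/mol): Al 1817, Mg 1451, Li 7298.
Putting it together, IE_2: Mg < Al < Li.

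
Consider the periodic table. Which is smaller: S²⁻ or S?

S

Forming S²⁻ adds 2 electrons to S. More electron–electron repulsion in the same shell, with unchanged nuclear charge, lets the cloud expand.
An anion is larger than its parent atom: S²⁻ > S.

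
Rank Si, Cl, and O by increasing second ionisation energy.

IE_2 is the cost of taking one more electron from the +1 cation: Si⁺ still has 3 valence electrons; Cl⁺ still has 6 valence electrons; O⁺ still has 5 valence electrons.
All are still removing valence electrons, so compare the +1 ions as you would atoms: IE_2 generally rises across a period (higher Z_eff) and falls down a group (larger shell), subject to the usual subshell exceptions.
Valence configurations: Si⁺ [Ne]3s²3p¹, Cl⁺ [Ne]3s²3p⁴, O⁺ [He]2s²2p³.
Tabulated IE_2 (kJ/mol): Si 1577, Cl 2298, O 3388.
Overall IE_2 order: Si < Cl < O.

Si, Cl, O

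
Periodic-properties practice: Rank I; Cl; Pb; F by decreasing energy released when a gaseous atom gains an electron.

Cl, F, I, Pb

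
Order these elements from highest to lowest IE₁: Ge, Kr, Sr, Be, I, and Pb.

Be is in period 2, group 2; Ge is in period 4, group 14; Kr is in period 4, group 18; Sr is in period 5, group 2; I is in period 5, group 17; Pb is in period 6, group 14.
Across a period the outer electron is held more tightly (higher IE₁); down a group it sits in a higher shell, more shielded, and comes off more easily.
Here both period and group differ, so the two effects have to be weighed against each other.
Pb > Sr: period and group pull opposite ways; the across-period shift dominates (716 vs 550 kJ/mol).
Ge > Pb: Ge sits above Pb in group 14, so the down-group effect alone puts Ge higher.
Be > Ge: the two effects oppose for this pair; the down-group effect wins (900 vs 762 kJ/mol).
I > Be: the two effects oppose for this pair; the across-period effect wins (1008 vs 900 kJ/mol).
Kr > I: both effects reinforce here, so Kr is clearly the higher of the two.
Tabulated first ionization energy (kJ/mol): Be 900, Ge 762, Kr 1351, Sr 550, I 1008, Pb 716.
So from highest to lowest: Kr > I > Be > Ge > Pb > Sr.

Kr > I > Be > Ge > Pb > Sr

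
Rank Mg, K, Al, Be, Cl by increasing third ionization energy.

Al, Cl, K, Mg, Be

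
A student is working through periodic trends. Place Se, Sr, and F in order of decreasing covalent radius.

Sr, Se, F

F is in period 2, group 17; Se is in period 4, group 16; Sr is in period 5, group 2.
Radius decreases left→right (rising Z_eff, same n) and increases top→bottom (higher n).
Neither a single period nor a single group — weigh both effects.
Se > F: both effects reinforce here, so Se is clearly the larger of the two.
Sr > Se: relative to Se, both the across-period and down-group shifts push Sr's atomic radius up.
Tabulated atomic radius (pm): F 64, Se 116, Sr 185.
So from largest to smallest: Sr > Se > F.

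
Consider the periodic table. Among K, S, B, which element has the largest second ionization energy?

IE_2 is the cost of taking one more electron from the +1 cation: K⁺ is the bare [Ar] core; S⁺ still has 5 valence electrons; B⁺ still has 2 valence electrons.
Core electrons are held far more tightly than valence electrons, so K tops the IE_2 order.
Valence configurations: S⁺ [Ne]3s²3p³, B⁺ [He]2s².
Tabulated IE_2 (kJ/mol): K 3052, S 2252, B 2427.
So the second ionization energies run S < B < K.

K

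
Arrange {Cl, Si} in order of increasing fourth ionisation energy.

IE_4 is the cost of taking one more electron from the +3 cation: Cl³⁺ still has 4 valence electrons; Si³⁺ still has 1 valence electron.
All are still removing valence electrons, so compare the +3 ions as you would atoms: IE_4 generally rises across a period (higher Z_eff) and falls down a group (larger shell), subject to the usual subshell exceptions.
Valence configurations: Cl³⁺ [Ne]3s²3p², Si³⁺ [Ne]3s¹.
Tabulated IE_4 (kJ/mol): Cl 5159, Si 4356.
Putting it together, IE_4: Si < Cl.

Si, Cl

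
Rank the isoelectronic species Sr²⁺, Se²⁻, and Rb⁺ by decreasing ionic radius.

All of these have 36 electrons, so size is governed by nuclear charge alone: the more protons, the stronger the pull on the same electron cloud, and the smaller the ion.
Nuclear charges: Sr²⁺ (Z=38), Rb⁺ (Z=37), Se²⁻ (Z=34).
Largest to smallest: Se²⁻ > Rb⁺ > Sr²⁺.

Se²⁻ > Rb⁺ > Sr²⁺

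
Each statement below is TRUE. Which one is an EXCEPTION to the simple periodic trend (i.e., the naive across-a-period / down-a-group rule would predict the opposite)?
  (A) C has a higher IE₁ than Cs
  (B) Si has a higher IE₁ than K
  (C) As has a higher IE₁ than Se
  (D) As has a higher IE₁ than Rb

The general trend: IE₁ increases across a period and decreases down a group.
(A) C (period 2, group 14) vs Cs (period 6, group 1): the stated order agrees with the simple trend.
(B) Si (period 3, group 14) vs K (period 4, group 1): the stated order agrees with the simple trend.
(C) As (period 4, group 15) vs Se (period 4, group 16): the stated order contradicts the simple trend.
(D) As (period 4, group 15) vs Rb (period 5, group 1): the stated order agrees with the simple trend.
The exception is (C): Se (4p⁴) ionizes more easily than half-filled As (4p³).

(C)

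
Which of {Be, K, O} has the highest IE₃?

After 2 electrons have been removed, what remains? Be²⁺ is the bare [He] core; K²⁺ is already 1 electron into the core; O²⁺ still has 4 valence electrons.
Usually core removal costs more than valence removal, but here the competition is close: a tightly held n=2 valence electron can cost more to remove than an n=3 core electron, so the actual values have to decide it.
Tabulated IE_3 (kJ/mol): Be 14849, K 4420, O 5300.
So the third ionization energies run K < O < Be.

Be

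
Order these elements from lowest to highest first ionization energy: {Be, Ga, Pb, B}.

Ga < Pb < B < Be

Be is in period 2, group 2; B is in period 2, group 13; Ga is in period 4, group 13; Pb is in period 6, group 14.
First ionization energy rises across a period (greater Z_eff holds electrons more tightly) and falls down a group (valence electrons are farther from the nucleus).
These span different periods and groups, so the two trends combine.
Pb > Ga: period and group pull opposite ways; the across-period shift dominates (716 vs 579 kJ/mol).
B > Pb: the two effects oppose for this pair; the down-group effect wins (801 vs 716 kJ/mol).
Be > B: this pair runs against the simple trend — see the exception note.
Note the exception: Be has a higher first ionization energy than B, contrary to the simple trend — removing B's lone 2p electron is easier than breaking Be's filled 2s².
Approximate values (kJ/mol): Be 900, B 801, Ga 579, Pb 716.
So from lowest to highest: Ga < Pb < B < Be.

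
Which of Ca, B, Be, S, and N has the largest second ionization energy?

N

Consider each +1 ion: Ca⁺ still has 1 valence electron; B⁺ still has 2 valence electrons; Be⁺ still has 1 valence electron; S⁺ still has 5 valence electrons; N⁺ still has 4 valence electrons.
All are still removing valence electrons, so compare the +1 ions as you would atoms: IE_2 generally rises across a period (higher Z_eff) and falls down a group (larger shell), subject to the usual subshell exceptions.
Valence configurations: Ca⁺ [Ar]4s¹, B⁺ [He]2s², Be⁺ [He]2s¹, S⁺ [Ne]3s²3p³, N⁺ [He]2s²2p².
The numbers (kJ/mol): Ca 1145, B 2427, Be 1757, S 2252, N 2856.
Overall IE_2 order: Ca < Be < S < B < N.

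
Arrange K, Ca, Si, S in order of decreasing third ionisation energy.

After 2 electrons have been removed, what remains? K²⁺ is already 1 electron into the core; Ca²⁺ is the bare [Ar] core; Si²⁺ still has 2 valence electrons; S²⁺ still has 4 valence electrons.
Breaking into a closed-shell core is much more expensive than removing a leftover valence electron — K and Ca have the largest IE_3 here.
Valence configurations: Si²⁺ [Ne]3s², S²⁺ [Ne]3s²3p².
Approximate IE_3 values (kJ/mol): K 4420, Ca 4912, Si 3232, S 3357.
Hence IE_3: Si < S < K < Ca.

Ca, K, S, Si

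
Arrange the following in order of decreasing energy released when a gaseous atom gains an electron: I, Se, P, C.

Atoms with high Z_eff and room in the valence shell (especially the halogens) have the most exothermic electron affinities.
These sit on a diagonal, where the across-period and down-group effects partly cancel.
C > P: period and group pull opposite ways; the down-group shift dominates (122 vs 72 kJ/mol).
Se > C: period and group pull opposite ways; the across-period shift dominates (195 vs 122 kJ/mol).
I > Se: the two effects oppose for this pair; the across-period effect wins (295 vs 195 kJ/mol).
Tabulated electron affinity (kJ/mol): C 122, P 72, Se 195, I 295.
So from highest to lowest: I > Se > C > P.

I > Se > C > P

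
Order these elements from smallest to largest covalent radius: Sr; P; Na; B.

B < P < Na < Sr

B is in period 2, group 13; Na is in period 3, group 1; P is in period 3, group 15; Sr is in period 5, group 2.
Atomic radius shrinks across a period as nuclear charge pulls the same shell inward, and grows down a group as new shells are added.
Neither a single period nor a single group — weigh both effects.
P > B: period and group pull opposite ways; the down-group shift dominates (111 vs 85 pm).
Na > P: Na lies to the left of P in period 3, so the across-period effect alone puts Na larger.
Sr > Na: the two effects oppose for this pair; the down-group effect wins (185 vs 155 pm).
Tabulated atomic radius (pm): B 85, Na 155, P 111, Sr 185.
So from smallest to largest: B < P < Na < Sr.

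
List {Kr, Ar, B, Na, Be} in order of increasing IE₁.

IE₁ increases left→right with effective nuclear charge and decreases top→bottom as the valence shell moves farther out.
Here both period and group differ, so the two effects have to be weighed against each other.
B > Na: relative to Na, both the across-period and down-group shifts push B's first ionization energy up.
Be > B: this pair runs against the simple trend — see the exception note.
Kr > Be: the two effects oppose for this pair; the across-period effect wins (1351 vs 900 kJ/mol).
Ar > Kr: they share group 18; the group trend gives Ar the larger value.
Note the exception: Be has a higher first ionization energy than B, contrary to the simple trend — removing B's lone 2p electron is easier than breaking Be's filled 2s².
For reference (kJ/mol): Be 900, B 801, Na 496, Ar 1521, Kr 1351.
So from lowest to highest: Na < B < Be < Kr < Ar.

Na < B < Be < Kr < Ar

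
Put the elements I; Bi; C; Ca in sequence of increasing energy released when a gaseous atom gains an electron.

Ca, Bi, C, I

C is in period 2, group 14; Ca is in period 4, group 2; I is in period 5, group 17; Bi is in period 6, group 15.
EA tends to increase across a period and decrease down a group, though the pattern is less regular than for IE or radius.
Neither a single period nor a single group — weigh both effects.
Bi > Ca: the two effects oppose for this pair; the across-period effect wins (91 vs 2 kJ/mol).
C > Bi: period and group pull opposite ways; the down-group shift dominates (122 vs 91 kJ/mol).
I > C: period and group pull opposite ways; the across-period shift dominates (295 vs 122 kJ/mol).
Approximate values (kJ/mol): C 122, Ca 2, I 295, Bi 91.
So from lowest to highest: Ca < Bi < C < I.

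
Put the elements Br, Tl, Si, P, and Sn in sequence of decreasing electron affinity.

Br > Si > Sn > P > Tl

Si is in period 3, group 14; P is in period 3, group 15; Br is in period 4, group 17; Sn is in period 5, group 14; Tl is in period 6, group 13.
Adding an electron releases more energy for atoms nearer the top right (short of the noble gases).
These span different periods and groups, so the two trends combine.
P > Tl: relative to Tl, both the across-period and down-group shifts push P's electron affinity up.
Sn > P: this pair runs against the simple trend — see the exception note.
Si > Sn: they share group 14; the group trend gives Si the larger value.
Br > Si: the two effects oppose for this pair; the across-period effect wins (325 vs 134 kJ/mol).
Note the exception: Sn has a higher electron affinity than P, contrary to the simple trend — adding an electron to P's half-filled np³ subshell costs electron-pairing energy.
Note the exception: Si has a higher electron affinity than P, contrary to the simple trend — adding an electron to P's half-filled 3p³ is unfavourable, so Si (3p²) has the more exothermic EA.
Approximate values (kJ/mol): Si 134, P 72, Br 325, Sn 107, Tl 19.
So from highest to lowest: Br > Si > Sn > P > Tl.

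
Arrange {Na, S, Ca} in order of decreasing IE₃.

Na > Ca > S

Consider each +2 ion: Na²⁺ is already 1 electron into the core; S²⁺ still has 4 valence electrons; Ca²⁺ is the bare [Ar] core.
Core electrons are held far more tightly than valence electrons, so Ca and Na top the IE_3 order.
Tabulated IE_3 (kJ/mol): Na 6910, S 3357, Ca 4912.
Overall IE_3 order: S < Ca < Na.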